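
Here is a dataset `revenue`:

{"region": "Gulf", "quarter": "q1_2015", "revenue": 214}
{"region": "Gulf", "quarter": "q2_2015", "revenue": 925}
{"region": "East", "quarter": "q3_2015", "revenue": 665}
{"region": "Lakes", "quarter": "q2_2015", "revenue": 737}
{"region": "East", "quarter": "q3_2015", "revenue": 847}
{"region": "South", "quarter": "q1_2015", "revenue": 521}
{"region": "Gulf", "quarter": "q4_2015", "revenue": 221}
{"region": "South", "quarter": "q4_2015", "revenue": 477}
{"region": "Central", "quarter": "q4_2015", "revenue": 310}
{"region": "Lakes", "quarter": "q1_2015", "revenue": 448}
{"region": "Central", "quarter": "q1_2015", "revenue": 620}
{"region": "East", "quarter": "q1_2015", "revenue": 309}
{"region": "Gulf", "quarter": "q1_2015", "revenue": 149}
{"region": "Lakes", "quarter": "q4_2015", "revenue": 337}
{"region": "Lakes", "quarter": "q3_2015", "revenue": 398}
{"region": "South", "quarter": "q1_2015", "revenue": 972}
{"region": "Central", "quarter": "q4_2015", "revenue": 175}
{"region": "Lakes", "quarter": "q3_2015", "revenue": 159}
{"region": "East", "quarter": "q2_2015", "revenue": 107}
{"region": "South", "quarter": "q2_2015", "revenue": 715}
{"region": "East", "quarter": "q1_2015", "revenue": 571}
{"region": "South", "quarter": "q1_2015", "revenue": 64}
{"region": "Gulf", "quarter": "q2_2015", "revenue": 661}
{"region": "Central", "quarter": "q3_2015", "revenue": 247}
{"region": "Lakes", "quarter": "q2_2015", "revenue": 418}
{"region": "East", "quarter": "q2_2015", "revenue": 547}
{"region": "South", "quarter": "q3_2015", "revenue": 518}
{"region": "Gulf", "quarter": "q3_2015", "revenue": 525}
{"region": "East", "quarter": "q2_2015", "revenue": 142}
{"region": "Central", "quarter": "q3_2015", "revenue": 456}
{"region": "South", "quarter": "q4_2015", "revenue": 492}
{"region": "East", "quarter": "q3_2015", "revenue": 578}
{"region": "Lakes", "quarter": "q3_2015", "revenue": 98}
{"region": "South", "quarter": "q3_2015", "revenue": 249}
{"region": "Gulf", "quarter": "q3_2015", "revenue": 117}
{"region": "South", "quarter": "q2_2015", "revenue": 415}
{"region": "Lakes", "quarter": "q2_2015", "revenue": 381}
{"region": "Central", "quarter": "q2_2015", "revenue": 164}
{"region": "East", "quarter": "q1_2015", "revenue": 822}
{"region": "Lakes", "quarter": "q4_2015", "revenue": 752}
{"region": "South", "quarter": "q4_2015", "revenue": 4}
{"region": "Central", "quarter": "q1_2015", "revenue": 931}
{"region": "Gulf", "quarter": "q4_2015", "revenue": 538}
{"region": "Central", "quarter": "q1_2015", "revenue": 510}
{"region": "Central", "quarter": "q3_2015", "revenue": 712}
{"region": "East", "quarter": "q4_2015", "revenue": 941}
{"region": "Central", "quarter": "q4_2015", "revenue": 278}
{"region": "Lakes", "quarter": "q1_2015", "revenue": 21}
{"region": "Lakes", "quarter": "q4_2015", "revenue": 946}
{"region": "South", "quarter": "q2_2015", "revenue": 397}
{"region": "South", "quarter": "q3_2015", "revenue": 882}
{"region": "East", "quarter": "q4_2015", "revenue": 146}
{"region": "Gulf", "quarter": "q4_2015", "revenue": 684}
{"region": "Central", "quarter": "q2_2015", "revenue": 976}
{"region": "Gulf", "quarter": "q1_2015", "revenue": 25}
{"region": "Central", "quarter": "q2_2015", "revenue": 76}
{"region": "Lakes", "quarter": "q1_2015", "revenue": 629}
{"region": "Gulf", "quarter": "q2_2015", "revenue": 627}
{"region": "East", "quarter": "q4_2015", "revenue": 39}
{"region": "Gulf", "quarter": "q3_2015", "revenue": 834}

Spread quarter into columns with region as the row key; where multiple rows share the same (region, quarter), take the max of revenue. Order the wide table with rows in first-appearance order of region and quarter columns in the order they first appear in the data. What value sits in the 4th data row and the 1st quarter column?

972

With rows in first-appearance order of region, row 4 is region=South. quarter columns in first-appearance order: q1_2015, q2_2015, q3_2015, q4_2015; column 1 is q1_2015.
Long rows with region=South, quarter=q1_2015: max(521, 972, 64) = 972.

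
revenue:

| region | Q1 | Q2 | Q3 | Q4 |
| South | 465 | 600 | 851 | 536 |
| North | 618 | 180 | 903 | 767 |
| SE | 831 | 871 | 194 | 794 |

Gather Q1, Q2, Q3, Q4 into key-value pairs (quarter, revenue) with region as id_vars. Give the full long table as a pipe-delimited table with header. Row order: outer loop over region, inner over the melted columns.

Each (region, column) pair becomes one row: 3 × 4 = 12 rows.
For example, (South, Q1) → revenue=465.

| region | quarter | revenue |
| South | Q1 | 465 |
| South | Q2 | 600 |
| South | Q3 | 851 |
| South | Q4 | 536 |
| North | Q1 | 618 |
| North | Q2 | 180 |
| North | Q3 | 903 |
| North | Q4 | 767 |
| SE | Q1 | 831 |
| SE | Q2 | 871 |
| SE | Q3 | 194 |
| SE | Q4 | 794 |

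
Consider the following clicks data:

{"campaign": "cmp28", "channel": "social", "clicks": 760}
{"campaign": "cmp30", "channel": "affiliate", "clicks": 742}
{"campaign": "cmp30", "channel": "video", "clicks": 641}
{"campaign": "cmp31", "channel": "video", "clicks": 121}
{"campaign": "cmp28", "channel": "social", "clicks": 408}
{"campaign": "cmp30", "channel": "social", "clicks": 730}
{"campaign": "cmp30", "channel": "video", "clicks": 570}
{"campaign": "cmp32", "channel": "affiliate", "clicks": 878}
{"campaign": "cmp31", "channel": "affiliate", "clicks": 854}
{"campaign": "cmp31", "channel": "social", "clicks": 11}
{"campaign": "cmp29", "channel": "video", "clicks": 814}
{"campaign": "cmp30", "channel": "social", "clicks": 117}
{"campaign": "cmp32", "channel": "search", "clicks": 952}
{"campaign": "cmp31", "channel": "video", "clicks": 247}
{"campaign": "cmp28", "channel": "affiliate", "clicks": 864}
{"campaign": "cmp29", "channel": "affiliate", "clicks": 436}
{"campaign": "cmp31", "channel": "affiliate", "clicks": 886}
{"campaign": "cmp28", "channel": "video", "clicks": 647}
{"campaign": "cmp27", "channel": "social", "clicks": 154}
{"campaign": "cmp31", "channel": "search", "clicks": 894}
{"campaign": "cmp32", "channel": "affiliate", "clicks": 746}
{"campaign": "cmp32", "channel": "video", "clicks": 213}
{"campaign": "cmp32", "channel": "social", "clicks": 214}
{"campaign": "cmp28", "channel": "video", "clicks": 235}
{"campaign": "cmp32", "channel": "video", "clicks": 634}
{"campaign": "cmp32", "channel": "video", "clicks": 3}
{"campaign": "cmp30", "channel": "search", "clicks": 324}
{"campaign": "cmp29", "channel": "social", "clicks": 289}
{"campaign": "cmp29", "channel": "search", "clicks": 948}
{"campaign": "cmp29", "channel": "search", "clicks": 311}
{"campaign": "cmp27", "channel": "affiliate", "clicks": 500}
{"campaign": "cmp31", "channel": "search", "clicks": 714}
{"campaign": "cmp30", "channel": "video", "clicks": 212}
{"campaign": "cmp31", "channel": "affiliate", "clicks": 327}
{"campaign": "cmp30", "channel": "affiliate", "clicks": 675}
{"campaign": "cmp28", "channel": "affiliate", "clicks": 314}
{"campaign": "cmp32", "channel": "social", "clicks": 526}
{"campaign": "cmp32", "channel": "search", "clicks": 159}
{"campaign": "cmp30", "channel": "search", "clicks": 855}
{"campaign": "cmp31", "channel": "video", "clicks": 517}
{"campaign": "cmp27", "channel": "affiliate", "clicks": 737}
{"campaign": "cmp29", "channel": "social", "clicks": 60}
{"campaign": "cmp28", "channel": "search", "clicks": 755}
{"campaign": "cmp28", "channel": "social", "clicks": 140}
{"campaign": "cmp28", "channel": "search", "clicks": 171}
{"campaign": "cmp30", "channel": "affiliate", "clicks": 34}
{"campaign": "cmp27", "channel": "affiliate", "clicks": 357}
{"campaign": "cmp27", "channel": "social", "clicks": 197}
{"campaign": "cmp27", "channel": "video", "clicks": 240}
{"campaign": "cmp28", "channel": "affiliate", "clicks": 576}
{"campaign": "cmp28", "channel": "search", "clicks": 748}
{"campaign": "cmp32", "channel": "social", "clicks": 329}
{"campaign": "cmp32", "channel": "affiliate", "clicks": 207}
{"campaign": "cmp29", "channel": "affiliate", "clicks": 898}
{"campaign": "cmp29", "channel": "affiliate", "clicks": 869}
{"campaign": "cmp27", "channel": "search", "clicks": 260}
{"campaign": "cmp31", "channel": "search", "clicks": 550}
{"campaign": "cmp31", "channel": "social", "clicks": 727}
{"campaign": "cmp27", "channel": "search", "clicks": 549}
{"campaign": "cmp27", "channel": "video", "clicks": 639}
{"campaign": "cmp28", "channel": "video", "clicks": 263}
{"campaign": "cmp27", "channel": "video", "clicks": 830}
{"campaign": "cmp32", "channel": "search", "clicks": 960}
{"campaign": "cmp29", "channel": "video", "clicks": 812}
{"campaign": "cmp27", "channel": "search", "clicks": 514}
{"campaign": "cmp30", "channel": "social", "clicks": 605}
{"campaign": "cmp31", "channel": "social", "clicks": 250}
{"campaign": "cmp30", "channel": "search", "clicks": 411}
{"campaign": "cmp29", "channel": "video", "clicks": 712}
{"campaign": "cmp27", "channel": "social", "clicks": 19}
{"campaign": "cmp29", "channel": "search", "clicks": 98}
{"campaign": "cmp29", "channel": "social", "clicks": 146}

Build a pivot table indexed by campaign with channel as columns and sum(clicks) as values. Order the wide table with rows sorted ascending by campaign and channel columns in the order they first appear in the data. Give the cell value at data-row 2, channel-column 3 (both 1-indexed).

With rows sorted ascending by campaign, row 2 is campaign=cmp28. channel columns in first-appearance order: social, affiliate, video, search; column 3 is video.
Long rows with campaign=cmp28, channel=video: 647 + 235 + 263 = 1145.

1145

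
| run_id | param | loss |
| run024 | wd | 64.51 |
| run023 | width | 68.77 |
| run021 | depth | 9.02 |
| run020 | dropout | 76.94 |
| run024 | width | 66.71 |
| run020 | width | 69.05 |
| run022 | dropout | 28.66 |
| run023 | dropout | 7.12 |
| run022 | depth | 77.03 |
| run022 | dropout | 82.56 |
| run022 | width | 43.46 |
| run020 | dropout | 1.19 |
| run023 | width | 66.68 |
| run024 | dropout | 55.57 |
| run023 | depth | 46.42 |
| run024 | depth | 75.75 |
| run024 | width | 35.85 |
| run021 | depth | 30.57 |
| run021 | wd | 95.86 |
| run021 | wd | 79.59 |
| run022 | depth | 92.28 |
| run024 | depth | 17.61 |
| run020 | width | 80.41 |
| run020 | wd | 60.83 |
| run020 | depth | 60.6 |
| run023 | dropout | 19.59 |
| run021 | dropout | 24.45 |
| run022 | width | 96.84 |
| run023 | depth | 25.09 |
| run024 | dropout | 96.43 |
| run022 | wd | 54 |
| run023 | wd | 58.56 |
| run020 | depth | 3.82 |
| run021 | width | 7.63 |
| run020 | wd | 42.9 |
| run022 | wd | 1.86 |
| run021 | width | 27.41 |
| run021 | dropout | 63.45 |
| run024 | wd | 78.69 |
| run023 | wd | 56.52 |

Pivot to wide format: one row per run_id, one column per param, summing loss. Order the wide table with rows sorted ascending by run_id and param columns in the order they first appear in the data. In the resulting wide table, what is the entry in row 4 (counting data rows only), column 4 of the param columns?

With rows sorted ascending by run_id, row 4 is run_id=run023. param columns in first-appearance order: wd, width, depth, dropout; column 4 is dropout.
Long rows with run_id=run023, param=dropout: 7.12 + 19.59 = 26.71.

26.71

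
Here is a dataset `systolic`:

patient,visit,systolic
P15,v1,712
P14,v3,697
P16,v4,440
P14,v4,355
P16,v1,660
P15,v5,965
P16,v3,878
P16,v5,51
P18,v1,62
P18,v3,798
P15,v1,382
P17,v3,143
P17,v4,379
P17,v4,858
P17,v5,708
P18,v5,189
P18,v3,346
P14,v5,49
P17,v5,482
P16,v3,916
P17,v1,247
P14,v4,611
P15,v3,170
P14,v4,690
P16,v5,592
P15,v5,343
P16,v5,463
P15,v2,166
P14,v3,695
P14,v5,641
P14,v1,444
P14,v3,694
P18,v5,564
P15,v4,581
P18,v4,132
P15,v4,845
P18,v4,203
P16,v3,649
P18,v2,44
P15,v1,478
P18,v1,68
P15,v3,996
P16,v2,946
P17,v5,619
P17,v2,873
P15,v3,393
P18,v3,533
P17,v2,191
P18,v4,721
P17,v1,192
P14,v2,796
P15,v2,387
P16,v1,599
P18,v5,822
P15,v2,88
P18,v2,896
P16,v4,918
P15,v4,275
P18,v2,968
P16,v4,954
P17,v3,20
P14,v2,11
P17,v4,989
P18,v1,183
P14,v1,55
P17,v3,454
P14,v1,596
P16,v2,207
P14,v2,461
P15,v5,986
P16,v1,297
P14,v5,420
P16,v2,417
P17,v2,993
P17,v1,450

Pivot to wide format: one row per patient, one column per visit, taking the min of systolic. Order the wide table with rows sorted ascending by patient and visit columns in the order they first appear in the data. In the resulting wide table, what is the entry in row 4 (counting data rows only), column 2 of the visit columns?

With rows sorted ascending by patient, row 4 is patient=P17. visit columns in first-appearance order: v1, v3, v4, v5, v2; column 2 is v3.
Long rows with patient=P17, visit=v3: min(143, 20, 454) = 20.

20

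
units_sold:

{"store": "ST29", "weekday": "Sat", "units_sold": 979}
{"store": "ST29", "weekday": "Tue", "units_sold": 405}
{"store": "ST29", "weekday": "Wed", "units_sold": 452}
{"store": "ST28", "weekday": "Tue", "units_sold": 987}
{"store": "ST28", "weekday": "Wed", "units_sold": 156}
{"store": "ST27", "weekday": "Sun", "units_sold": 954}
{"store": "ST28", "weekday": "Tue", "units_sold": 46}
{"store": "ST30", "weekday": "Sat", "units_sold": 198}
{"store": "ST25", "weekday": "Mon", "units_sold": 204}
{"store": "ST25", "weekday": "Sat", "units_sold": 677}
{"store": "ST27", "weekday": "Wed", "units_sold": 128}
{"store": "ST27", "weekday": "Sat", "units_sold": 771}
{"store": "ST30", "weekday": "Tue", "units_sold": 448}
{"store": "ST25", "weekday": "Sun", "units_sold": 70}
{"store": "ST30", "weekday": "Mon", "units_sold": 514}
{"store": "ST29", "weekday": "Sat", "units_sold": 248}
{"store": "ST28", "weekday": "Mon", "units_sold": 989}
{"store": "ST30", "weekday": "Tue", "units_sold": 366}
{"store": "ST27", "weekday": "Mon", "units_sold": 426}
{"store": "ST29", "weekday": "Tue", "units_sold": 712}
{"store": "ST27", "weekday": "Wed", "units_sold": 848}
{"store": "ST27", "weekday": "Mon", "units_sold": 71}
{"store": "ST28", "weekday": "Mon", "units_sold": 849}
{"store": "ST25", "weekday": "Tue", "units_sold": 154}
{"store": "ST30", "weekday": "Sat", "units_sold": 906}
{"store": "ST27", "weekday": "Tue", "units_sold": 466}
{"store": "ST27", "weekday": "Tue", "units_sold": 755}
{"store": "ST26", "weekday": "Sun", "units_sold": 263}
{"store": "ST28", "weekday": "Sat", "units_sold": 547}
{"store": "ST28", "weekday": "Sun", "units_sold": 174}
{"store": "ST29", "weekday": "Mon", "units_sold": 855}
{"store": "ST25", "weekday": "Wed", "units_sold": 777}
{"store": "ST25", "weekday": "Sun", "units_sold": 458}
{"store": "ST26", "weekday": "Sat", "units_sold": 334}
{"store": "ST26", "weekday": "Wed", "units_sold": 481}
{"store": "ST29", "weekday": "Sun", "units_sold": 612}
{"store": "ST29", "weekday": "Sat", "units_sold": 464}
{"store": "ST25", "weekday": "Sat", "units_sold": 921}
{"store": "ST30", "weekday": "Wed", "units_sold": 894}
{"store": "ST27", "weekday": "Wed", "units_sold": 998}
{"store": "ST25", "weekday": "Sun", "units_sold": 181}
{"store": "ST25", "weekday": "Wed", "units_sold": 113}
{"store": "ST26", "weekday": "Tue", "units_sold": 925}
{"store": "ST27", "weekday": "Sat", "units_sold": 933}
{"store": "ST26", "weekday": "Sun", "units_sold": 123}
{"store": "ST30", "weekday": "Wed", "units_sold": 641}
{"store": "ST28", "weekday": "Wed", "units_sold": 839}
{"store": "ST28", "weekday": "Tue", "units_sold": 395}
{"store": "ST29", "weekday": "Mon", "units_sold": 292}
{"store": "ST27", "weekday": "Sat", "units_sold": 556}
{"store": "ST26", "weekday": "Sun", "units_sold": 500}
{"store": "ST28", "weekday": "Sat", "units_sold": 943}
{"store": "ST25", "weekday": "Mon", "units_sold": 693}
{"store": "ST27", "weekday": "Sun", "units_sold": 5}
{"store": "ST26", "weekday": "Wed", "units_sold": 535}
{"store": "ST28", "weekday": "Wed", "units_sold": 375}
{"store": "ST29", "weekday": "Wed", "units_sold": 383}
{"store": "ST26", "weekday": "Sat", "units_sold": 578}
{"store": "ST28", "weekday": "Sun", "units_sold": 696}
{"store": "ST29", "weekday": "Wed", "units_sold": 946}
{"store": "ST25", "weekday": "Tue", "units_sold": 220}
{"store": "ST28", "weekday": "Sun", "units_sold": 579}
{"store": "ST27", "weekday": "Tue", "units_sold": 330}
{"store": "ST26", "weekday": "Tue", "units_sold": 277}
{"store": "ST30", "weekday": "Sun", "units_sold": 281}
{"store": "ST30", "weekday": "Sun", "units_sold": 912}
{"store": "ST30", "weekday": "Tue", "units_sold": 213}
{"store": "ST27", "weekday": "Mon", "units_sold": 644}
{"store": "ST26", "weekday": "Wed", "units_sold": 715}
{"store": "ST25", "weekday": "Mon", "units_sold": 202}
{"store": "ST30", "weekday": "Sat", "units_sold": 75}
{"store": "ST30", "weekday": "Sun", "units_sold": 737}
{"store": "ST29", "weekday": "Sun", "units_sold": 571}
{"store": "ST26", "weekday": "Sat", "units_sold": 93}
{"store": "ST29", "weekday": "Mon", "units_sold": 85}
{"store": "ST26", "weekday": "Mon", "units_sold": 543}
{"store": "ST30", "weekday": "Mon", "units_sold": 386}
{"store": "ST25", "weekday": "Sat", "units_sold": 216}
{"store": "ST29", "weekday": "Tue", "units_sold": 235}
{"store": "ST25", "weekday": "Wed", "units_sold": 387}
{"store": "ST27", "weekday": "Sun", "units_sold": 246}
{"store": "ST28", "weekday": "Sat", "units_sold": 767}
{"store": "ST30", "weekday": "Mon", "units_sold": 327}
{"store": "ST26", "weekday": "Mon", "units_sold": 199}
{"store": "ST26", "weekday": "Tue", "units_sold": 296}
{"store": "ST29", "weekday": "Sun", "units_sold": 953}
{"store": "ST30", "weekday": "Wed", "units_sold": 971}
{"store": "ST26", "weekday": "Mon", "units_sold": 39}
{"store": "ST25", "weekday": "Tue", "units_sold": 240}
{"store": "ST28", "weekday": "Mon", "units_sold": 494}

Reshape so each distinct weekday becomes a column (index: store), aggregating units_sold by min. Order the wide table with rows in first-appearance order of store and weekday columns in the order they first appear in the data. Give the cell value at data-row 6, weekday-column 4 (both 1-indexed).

With rows in first-appearance order of store, row 6 is store=ST26. weekday columns in first-appearance order: Sat, Tue, Wed, Sun, Mon; column 4 is Sun.
Long rows with store=ST26, weekday=Sun: min(263, 123, 500) = 123.

123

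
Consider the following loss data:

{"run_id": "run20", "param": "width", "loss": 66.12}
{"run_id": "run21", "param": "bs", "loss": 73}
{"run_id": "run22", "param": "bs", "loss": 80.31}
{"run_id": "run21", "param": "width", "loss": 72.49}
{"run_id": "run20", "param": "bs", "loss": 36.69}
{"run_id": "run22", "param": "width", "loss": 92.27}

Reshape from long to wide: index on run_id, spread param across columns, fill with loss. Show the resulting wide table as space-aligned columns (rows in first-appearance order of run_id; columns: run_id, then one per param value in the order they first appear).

Columns: run_id plus the 2 distinct param values (width, bs).
For example, row run20 column width takes loss=66.12 from the long row (run20, width).

run_id  width  bs   
run20   66.12  36.69
run21   72.49  73   
run22   92.27  80.31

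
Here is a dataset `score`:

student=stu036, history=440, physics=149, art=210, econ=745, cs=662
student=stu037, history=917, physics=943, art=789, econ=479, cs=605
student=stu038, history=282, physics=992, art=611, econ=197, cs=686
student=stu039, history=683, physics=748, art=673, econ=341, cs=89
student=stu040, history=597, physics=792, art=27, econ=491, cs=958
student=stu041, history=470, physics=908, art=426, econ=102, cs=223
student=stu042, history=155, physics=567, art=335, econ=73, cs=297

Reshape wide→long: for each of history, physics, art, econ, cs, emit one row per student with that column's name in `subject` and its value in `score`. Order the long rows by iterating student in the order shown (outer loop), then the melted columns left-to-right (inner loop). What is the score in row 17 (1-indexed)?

748

35 rows total (7 × 5). Row 17: index ⌊(17-1)/5⌋ = 3 into student → stu039; (17-1) mod 5 = 1 into the melted columns → physics.
So row 17 is (stu039, physics, 748); score = 748.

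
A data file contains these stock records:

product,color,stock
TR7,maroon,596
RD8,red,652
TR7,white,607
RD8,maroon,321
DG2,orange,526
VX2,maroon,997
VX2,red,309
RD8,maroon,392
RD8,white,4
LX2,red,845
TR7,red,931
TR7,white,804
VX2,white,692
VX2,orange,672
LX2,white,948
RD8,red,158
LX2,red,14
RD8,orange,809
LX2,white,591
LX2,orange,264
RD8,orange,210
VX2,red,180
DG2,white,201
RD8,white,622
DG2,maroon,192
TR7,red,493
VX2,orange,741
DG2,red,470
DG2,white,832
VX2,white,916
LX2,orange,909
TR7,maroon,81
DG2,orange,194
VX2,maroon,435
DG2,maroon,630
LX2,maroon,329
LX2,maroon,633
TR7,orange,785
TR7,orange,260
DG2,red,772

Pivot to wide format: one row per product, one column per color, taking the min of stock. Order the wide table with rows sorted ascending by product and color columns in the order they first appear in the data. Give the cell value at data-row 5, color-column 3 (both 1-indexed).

With rows sorted ascending by product, row 5 is product=VX2. color columns in first-appearance order: maroon, red, white, orange; column 3 is white.
Long rows with product=VX2, color=white: min(692, 916) = 692.

692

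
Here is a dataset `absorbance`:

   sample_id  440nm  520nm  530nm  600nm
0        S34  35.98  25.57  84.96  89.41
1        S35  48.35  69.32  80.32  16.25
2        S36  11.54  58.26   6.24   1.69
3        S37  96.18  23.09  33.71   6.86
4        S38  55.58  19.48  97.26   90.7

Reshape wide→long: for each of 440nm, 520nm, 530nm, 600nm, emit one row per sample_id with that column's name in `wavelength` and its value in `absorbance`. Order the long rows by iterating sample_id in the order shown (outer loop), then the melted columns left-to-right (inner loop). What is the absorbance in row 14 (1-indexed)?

20 rows total (5 × 4). Row 14: index ⌊(14-1)/4⌋ = 3 into sample_id → S37; (14-1) mod 4 = 1 into the melted columns → 520nm.
So row 14 is (S37, 520nm, 23.09); absorbance = 23.09.

23.09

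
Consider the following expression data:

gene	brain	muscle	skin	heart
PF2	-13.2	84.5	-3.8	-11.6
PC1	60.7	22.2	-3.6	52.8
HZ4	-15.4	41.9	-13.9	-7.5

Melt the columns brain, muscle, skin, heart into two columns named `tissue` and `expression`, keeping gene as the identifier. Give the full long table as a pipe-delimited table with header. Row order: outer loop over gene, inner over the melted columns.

Each (gene, column) pair becomes one row: 3 × 4 = 12 rows.
For example, (PF2, brain) → expression=-13.2.

| gene | tissue | expression |
| PF2 | brain | -13.2 |
| PF2 | muscle | 84.5 |
| PF2 | skin | -3.8 |
| PF2 | heart | -11.6 |
| PC1 | brain | 60.7 |
| PC1 | muscle | 22.2 |
| PC1 | skin | -3.6 |
| PC1 | heart | 52.8 |
| HZ4 | brain | -15.4 |
| HZ4 | muscle | 41.9 |
| HZ4 | skin | -13.9 |
| HZ4 | heart | -7.5 |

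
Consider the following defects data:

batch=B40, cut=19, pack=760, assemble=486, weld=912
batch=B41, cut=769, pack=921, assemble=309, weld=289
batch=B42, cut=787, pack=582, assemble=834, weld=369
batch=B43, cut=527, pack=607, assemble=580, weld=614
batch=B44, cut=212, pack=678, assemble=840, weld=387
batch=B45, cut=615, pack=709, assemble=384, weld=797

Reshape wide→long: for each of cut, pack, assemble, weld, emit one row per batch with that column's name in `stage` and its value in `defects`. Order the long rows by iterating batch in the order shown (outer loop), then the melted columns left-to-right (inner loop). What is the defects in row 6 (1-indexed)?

24 rows total (6 × 4). Row 6: index ⌊(6-1)/4⌋ = 1 into batch → B41; (6-1) mod 4 = 1 into the melted columns → pack.
So row 6 is (B41, pack, 921); defects = 921.

921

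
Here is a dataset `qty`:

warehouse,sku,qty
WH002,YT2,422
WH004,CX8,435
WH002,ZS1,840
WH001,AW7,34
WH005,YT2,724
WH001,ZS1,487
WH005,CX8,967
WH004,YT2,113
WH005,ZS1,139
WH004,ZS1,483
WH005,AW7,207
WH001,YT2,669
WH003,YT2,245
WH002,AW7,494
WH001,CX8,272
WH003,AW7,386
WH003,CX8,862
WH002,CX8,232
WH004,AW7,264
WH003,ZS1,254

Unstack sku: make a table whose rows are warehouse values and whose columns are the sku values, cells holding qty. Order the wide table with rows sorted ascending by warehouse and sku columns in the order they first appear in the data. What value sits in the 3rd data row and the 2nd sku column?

862

With rows sorted ascending by warehouse, row 3 is warehouse=WH003. sku columns in first-appearance order: YT2, CX8, ZS1, AW7; column 2 is CX8.
Long rows with warehouse=WH003, sku=CX8: qty = 862.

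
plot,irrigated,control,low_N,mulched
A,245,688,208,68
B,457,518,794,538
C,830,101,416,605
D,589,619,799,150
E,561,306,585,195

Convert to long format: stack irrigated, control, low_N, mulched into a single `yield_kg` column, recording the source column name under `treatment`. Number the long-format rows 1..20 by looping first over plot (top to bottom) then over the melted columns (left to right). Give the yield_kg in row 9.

20 rows total (5 × 4). Row 9: index ⌊(9-1)/4⌋ = 2 into plot → C; (9-1) mod 4 = 0 into the melted columns → irrigated.
So row 9 is (C, irrigated, 830); yield_kg = 830.

830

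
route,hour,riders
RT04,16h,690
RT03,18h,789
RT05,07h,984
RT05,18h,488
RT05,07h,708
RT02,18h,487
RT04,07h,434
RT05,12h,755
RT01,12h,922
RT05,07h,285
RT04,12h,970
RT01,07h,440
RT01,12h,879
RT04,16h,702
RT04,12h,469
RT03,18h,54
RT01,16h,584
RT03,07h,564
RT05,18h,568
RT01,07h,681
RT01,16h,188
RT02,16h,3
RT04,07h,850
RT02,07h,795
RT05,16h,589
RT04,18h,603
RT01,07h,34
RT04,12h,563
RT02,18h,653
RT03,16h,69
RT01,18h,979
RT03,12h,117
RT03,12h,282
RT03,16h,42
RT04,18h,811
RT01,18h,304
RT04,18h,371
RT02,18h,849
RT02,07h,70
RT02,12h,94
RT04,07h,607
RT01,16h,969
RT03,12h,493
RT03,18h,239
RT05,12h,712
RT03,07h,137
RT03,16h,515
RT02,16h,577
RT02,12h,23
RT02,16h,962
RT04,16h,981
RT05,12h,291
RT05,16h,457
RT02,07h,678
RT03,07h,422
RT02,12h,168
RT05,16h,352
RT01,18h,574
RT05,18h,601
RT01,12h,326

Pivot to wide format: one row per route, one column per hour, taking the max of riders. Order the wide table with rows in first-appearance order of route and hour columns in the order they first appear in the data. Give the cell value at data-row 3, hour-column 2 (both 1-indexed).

601

With rows in first-appearance order of route, row 3 is route=RT05. hour columns in first-appearance order: 16h, 18h, 07h, 12h; column 2 is 18h.
Long rows with route=RT05, hour=18h: max(488, 568, 601) = 601.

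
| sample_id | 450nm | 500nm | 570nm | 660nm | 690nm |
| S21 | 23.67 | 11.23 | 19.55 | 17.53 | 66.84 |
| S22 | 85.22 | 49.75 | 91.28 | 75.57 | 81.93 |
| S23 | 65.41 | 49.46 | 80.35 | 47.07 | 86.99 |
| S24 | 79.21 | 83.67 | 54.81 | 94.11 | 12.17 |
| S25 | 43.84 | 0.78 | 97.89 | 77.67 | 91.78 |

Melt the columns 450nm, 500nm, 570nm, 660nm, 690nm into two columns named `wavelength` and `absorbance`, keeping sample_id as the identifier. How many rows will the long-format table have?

25

5 sample_id values × 5 melted columns = 25 rows.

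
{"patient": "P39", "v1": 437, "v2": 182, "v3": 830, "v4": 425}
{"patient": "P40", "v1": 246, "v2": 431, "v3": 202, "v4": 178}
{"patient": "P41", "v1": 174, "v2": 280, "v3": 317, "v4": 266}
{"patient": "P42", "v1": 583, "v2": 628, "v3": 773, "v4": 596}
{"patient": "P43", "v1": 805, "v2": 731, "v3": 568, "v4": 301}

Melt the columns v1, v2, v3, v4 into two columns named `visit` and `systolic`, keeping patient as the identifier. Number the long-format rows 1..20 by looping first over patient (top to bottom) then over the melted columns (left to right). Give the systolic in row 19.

568

20 rows total (5 × 4). Row 19: index ⌊(19-1)/4⌋ = 4 into patient → P43; (19-1) mod 4 = 2 into the melted columns → v3.
So row 19 is (P43, v3, 568); systolic = 568.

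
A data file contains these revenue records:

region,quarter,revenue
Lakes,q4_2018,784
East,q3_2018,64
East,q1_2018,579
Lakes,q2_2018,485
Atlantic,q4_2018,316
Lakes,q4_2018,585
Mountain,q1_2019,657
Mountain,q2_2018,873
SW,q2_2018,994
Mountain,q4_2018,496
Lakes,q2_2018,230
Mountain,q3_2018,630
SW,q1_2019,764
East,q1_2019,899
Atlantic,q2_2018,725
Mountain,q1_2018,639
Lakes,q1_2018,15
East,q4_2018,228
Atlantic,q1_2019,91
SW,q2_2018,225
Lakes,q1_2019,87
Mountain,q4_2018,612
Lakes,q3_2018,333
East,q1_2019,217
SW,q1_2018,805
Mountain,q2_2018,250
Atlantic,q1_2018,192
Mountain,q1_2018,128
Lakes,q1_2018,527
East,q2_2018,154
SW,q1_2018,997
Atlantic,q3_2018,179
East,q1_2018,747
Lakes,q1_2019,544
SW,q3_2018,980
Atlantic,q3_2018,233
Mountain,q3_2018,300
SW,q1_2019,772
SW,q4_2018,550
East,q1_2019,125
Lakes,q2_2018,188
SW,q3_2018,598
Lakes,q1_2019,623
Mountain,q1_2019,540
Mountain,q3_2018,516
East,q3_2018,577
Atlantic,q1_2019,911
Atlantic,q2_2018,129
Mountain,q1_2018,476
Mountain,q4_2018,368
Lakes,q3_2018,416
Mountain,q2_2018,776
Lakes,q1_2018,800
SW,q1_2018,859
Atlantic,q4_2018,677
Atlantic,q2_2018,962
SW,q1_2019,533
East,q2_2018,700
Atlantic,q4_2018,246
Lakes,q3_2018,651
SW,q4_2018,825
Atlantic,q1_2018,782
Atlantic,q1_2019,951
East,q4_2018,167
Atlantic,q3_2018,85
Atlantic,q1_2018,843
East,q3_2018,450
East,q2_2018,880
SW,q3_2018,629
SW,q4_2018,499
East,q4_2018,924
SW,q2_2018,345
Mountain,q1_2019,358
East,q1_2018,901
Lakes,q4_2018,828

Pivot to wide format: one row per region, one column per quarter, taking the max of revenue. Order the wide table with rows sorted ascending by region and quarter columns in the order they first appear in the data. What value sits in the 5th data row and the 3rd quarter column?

997

With rows sorted ascending by region, row 5 is region=SW. quarter columns in first-appearance order: q4_2018, q3_2018, q1_2018, q2_2018, q1_2019; column 3 is q1_2018.
Long rows with region=SW, quarter=q1_2018: max(805, 997, 859) = 997.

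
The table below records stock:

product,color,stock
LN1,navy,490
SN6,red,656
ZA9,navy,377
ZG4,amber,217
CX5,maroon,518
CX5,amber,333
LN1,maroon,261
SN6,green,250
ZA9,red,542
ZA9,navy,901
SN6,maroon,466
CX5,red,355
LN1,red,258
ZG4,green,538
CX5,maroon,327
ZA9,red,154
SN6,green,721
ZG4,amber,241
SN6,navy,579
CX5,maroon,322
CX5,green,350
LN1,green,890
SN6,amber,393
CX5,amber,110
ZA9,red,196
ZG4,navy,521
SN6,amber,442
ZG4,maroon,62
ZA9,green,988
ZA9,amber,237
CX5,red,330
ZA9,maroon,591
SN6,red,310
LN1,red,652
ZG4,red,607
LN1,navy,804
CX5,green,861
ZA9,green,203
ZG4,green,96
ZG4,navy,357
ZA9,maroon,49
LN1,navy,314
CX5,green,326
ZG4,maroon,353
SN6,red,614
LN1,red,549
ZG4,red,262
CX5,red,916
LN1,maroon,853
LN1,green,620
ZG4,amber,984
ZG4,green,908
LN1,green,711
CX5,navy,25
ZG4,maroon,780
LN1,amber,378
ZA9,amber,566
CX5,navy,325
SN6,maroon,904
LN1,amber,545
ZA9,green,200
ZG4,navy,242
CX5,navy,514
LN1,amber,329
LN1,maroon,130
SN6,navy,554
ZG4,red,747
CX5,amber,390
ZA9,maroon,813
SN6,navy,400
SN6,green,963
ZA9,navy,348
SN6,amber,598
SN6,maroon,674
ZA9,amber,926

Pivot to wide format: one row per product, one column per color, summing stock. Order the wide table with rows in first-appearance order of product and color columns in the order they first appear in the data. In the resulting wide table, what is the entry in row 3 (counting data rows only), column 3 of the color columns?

With rows in first-appearance order of product, row 3 is product=ZA9. color columns in first-appearance order: navy, red, amber, maroon, green; column 3 is amber.
Long rows with product=ZA9, color=amber: 237 + 566 + 926 = 1729.

1729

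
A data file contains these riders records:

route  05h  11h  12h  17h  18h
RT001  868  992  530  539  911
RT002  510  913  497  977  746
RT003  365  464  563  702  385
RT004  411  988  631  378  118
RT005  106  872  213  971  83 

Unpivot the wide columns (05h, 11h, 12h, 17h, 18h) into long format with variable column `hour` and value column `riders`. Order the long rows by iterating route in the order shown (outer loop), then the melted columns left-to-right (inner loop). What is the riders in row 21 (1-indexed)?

25 rows total (5 × 5). Row 21: index ⌊(21-1)/5⌋ = 4 into route → RT005; (21-1) mod 5 = 0 into the melted columns → 05h.
So row 21 is (RT005, 05h, 106); riders = 106.

106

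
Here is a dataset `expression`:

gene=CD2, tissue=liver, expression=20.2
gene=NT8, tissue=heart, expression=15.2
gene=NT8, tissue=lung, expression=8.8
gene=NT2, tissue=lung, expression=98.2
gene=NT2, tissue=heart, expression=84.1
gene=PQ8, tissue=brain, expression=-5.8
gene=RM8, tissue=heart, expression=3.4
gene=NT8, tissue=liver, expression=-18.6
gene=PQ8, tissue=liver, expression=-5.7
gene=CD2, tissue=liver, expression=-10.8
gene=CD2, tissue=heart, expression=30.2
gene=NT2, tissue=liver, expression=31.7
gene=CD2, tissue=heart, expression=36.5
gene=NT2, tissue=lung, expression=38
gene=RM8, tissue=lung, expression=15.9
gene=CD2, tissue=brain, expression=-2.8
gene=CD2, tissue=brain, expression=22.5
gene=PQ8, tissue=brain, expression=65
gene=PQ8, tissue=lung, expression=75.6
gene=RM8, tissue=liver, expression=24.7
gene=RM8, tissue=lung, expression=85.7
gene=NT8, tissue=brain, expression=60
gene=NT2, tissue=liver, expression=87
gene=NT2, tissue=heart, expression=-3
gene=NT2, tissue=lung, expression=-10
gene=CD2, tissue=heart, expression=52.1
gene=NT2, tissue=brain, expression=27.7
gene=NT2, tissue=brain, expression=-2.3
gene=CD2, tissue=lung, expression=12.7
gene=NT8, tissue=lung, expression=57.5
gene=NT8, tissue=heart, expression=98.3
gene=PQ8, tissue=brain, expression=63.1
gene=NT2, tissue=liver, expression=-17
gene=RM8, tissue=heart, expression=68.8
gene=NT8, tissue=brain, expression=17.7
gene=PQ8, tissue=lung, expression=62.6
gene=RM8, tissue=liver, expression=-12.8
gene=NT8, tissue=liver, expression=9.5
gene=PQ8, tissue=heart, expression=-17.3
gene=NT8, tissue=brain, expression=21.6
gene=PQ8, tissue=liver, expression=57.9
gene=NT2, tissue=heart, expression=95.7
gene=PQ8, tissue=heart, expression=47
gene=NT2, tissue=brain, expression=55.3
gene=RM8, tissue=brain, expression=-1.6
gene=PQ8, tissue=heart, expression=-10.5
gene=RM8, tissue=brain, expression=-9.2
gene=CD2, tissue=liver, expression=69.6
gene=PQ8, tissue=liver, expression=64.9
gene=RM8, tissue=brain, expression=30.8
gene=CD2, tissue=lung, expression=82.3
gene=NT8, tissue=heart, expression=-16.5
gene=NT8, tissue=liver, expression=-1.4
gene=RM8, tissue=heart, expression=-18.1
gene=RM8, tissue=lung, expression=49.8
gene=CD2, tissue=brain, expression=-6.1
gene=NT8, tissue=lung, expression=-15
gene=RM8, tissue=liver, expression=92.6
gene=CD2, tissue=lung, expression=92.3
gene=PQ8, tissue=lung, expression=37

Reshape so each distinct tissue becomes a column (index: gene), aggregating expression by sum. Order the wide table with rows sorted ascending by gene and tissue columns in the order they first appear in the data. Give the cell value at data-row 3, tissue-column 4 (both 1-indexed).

With rows sorted ascending by gene, row 3 is gene=NT8. tissue columns in first-appearance order: liver, heart, lung, brain; column 4 is brain.
Long rows with gene=NT8, tissue=brain: 60 + 17.7 + 21.6 = 99.3.

99.3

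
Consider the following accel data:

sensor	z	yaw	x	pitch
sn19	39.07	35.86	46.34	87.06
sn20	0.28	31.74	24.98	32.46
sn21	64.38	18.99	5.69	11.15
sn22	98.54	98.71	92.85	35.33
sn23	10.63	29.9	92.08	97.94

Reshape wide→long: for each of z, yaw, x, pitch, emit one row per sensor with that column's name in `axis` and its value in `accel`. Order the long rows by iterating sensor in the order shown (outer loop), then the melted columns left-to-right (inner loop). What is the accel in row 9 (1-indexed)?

20 rows total (5 × 4). Row 9: index ⌊(9-1)/4⌋ = 2 into sensor → sn21; (9-1) mod 4 = 0 into the melted columns → z.
So row 9 is (sn21, z, 64.38); accel = 64.38.

64.38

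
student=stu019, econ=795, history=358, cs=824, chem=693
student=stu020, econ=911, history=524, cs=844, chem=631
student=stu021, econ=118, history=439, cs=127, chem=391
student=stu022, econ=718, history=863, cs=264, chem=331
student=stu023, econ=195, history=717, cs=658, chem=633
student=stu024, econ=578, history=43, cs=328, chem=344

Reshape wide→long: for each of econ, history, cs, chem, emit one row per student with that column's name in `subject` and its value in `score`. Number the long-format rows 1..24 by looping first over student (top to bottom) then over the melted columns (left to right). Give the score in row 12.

391

24 rows total (6 × 4). Row 12: index ⌊(12-1)/4⌋ = 2 into student → stu021; (12-1) mod 4 = 3 into the melted columns → chem.
So row 12 is (stu021, chem, 391); score = 391.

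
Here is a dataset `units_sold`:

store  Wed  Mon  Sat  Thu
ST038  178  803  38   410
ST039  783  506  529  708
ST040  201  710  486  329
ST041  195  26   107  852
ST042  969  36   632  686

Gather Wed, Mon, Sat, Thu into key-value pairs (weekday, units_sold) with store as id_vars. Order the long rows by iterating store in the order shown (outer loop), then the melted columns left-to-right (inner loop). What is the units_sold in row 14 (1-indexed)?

20 rows total (5 × 4). Row 14: index ⌊(14-1)/4⌋ = 3 into store → ST041; (14-1) mod 4 = 1 into the melted columns → Mon.
So row 14 is (ST041, Mon, 26); units_sold = 26.

26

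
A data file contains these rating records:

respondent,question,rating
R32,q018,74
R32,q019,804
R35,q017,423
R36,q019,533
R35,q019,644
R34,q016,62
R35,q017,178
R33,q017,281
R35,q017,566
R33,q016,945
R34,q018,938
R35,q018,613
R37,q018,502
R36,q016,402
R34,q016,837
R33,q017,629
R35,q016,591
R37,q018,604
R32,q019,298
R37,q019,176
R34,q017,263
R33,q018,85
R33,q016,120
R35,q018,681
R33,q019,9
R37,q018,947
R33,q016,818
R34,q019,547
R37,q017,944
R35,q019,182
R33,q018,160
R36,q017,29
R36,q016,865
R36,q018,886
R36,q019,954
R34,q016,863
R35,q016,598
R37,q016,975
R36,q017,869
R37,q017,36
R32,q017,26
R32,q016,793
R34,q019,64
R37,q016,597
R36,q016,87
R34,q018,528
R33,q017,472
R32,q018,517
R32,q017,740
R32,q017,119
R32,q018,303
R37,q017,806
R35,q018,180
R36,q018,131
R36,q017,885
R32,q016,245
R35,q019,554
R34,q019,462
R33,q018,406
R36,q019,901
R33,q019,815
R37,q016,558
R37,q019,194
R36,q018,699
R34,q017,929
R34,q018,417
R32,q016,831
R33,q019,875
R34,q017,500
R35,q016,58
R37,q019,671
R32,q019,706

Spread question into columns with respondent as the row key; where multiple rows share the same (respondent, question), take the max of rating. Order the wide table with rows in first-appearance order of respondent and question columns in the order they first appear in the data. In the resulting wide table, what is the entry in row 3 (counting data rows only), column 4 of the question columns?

With rows in first-appearance order of respondent, row 3 is respondent=R36. question columns in first-appearance order: q018, q019, q017, q016; column 4 is q016.
Long rows with respondent=R36, question=q016: max(402, 865, 87) = 865.

865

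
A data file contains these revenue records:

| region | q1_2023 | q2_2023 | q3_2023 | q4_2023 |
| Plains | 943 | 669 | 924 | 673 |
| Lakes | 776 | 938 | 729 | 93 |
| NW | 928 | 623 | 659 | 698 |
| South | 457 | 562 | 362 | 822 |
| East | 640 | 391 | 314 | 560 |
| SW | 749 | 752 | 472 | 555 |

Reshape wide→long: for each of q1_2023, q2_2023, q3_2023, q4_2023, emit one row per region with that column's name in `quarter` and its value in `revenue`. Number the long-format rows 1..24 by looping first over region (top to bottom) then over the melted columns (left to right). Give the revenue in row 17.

24 rows total (6 × 4). Row 17: index ⌊(17-1)/4⌋ = 4 into region → East; (17-1) mod 4 = 0 into the melted columns → q1_2023.
So row 17 is (East, q1_2023, 640); revenue = 640.

640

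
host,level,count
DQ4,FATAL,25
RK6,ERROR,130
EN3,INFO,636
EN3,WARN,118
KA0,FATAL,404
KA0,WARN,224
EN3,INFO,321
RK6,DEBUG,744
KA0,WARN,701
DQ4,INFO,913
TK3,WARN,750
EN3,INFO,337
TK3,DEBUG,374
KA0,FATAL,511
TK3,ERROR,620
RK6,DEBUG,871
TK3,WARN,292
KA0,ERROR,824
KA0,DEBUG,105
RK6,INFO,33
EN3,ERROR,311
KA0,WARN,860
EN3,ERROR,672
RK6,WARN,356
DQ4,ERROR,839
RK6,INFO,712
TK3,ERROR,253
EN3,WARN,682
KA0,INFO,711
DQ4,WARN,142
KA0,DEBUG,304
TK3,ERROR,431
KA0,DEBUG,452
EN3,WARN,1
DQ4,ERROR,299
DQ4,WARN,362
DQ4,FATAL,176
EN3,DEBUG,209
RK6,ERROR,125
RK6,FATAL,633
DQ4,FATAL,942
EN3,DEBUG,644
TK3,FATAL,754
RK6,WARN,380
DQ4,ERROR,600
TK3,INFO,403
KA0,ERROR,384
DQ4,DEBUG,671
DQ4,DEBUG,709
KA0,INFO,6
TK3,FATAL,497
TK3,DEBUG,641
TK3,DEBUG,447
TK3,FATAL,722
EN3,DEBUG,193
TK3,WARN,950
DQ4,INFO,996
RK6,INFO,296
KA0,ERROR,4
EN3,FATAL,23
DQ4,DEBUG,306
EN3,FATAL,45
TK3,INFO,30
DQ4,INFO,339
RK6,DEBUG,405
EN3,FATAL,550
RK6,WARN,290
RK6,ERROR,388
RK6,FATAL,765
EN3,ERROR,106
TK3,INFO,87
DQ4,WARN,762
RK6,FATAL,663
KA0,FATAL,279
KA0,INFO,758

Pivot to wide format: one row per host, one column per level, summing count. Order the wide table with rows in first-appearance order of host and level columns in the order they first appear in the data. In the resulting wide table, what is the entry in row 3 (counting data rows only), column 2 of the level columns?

1089

With rows in first-appearance order of host, row 3 is host=EN3. level columns in first-appearance order: FATAL, ERROR, INFO, WARN, DEBUG; column 2 is ERROR.
Long rows with host=EN3, level=ERROR: 311 + 672 + 106 = 1089.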